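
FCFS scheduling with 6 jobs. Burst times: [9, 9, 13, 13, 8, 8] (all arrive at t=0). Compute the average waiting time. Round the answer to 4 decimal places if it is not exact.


FCFS order (as given): [9, 9, 13, 13, 8, 8]
Waiting times:
  Job 1: wait = 0
  Job 2: wait = 9
  Job 3: wait = 18
  Job 4: wait = 31
  Job 5: wait = 44
  Job 6: wait = 52
Sum of waiting times = 154
Average waiting time = 154/6 = 25.6667

25.6667


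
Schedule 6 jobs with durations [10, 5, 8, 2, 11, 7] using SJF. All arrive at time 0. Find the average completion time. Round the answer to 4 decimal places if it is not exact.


SJF order (ascending): [2, 5, 7, 8, 10, 11]
Completion times:
  Job 1: burst=2, C=2
  Job 2: burst=5, C=7
  Job 3: burst=7, C=14
  Job 4: burst=8, C=22
  Job 5: burst=10, C=32
  Job 6: burst=11, C=43
Average completion = 120/6 = 20.0

20.0


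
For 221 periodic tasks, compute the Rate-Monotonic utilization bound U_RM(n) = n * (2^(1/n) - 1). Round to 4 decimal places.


Compute 2^(1/221) = 1.0031413363
Subtract 1: 1.0031413363 - 1 = 0.0031413363
Multiply by n: 221 * 0.0031413363 = 0.6942353223
Round to 4 dp: 0.6942

0.6942


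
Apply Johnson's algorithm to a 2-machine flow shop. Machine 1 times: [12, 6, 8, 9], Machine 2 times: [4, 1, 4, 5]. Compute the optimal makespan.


Apply Johnson's rule:
  Group 1 (a <= b): []
  Group 2 (a > b): [(4, 9, 5), (1, 12, 4), (3, 8, 4), (2, 6, 1)]
Optimal job order: [4, 1, 3, 2]
Schedule:
  Job 4: M1 done at 9, M2 done at 14
  Job 1: M1 done at 21, M2 done at 25
  Job 3: M1 done at 29, M2 done at 33
  Job 2: M1 done at 35, M2 done at 36
Makespan = 36

36


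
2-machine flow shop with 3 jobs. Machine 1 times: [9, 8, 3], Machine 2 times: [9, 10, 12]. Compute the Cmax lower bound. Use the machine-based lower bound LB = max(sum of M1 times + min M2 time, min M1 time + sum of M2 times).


LB1 = sum(M1 times) + min(M2 times) = 20 + 9 = 29
LB2 = min(M1 times) + sum(M2 times) = 3 + 31 = 34
Lower bound = max(LB1, LB2) = max(29, 34) = 34

34


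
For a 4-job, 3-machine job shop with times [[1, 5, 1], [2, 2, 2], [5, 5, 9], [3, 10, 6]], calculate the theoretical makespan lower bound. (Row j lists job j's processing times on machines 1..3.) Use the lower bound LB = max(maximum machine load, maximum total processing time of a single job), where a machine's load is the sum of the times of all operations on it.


Machine loads:
  Machine 1: 1 + 2 + 5 + 3 = 11
  Machine 2: 5 + 2 + 5 + 10 = 22
  Machine 3: 1 + 2 + 9 + 6 = 18
Max machine load = 22
Job totals:
  Job 1: 7
  Job 2: 6
  Job 3: 19
  Job 4: 19
Max job total = 19
Lower bound = max(22, 19) = 22

22


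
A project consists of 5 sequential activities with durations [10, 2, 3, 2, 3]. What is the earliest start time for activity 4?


Activity 4 starts after activities 1 through 3 complete.
Predecessor durations: [10, 2, 3]
ES = 10 + 2 + 3 = 15

15


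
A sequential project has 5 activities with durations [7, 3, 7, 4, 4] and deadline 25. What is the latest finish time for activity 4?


LF(activity 4) = deadline - sum of successor durations
Successors: activities 5 through 5 with durations [4]
Sum of successor durations = 4
LF = 25 - 4 = 21

21


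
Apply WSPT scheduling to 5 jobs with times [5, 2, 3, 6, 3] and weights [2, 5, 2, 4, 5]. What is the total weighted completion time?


Compute p/w ratios and sort ascending (WSPT): [(2, 5), (3, 5), (3, 2), (6, 4), (5, 2)]
Compute weighted completion times:
  Job (p=2,w=5): C=2, w*C=5*2=10
  Job (p=3,w=5): C=5, w*C=5*5=25
  Job (p=3,w=2): C=8, w*C=2*8=16
  Job (p=6,w=4): C=14, w*C=4*14=56
  Job (p=5,w=2): C=19, w*C=2*19=38
Total weighted completion time = 145

145


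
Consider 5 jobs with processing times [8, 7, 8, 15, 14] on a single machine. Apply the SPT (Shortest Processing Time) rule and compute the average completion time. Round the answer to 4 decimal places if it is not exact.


Sort jobs by processing time (SPT order): [7, 8, 8, 14, 15]
Compute completion times sequentially:
  Job 1: processing = 7, completes at 7
  Job 2: processing = 8, completes at 15
  Job 3: processing = 8, completes at 23
  Job 4: processing = 14, completes at 37
  Job 5: processing = 15, completes at 52
Sum of completion times = 134
Average completion time = 134/5 = 26.8

26.8


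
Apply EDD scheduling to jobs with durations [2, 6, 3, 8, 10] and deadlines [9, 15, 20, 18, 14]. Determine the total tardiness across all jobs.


Sort by due date (EDD order): [(2, 9), (10, 14), (6, 15), (8, 18), (3, 20)]
Compute completion times and tardiness:
  Job 1: p=2, d=9, C=2, tardiness=max(0,2-9)=0
  Job 2: p=10, d=14, C=12, tardiness=max(0,12-14)=0
  Job 3: p=6, d=15, C=18, tardiness=max(0,18-15)=3
  Job 4: p=8, d=18, C=26, tardiness=max(0,26-18)=8
  Job 5: p=3, d=20, C=29, tardiness=max(0,29-20)=9
Total tardiness = 20

20


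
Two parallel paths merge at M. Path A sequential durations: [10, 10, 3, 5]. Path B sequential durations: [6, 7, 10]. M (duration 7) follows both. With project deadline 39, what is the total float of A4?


Forward pass: ES(A4) = sum of predecessors on chain A = 23
EF = ES + duration = 23 + 5 = 28
Backward pass: LF(M) = deadline = 39; LS(M) = 39 - 7 = 32
LF(A4) = LS(M) - sum(successors on chain A) = 32 - 0 = 32
LS = LF - duration = 32 - 5 = 27
Total float = LS - ES = 27 - 23 = 4

4


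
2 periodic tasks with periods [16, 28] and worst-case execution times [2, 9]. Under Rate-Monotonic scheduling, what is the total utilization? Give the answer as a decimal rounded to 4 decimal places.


Compute individual utilizations (exact fractions):
  Task 1: C/T = 2/16 = 1/8 (approx. 0.125)
  Task 2: C/T = 9/28 (approx. 0.3214)
Total utilization U = 1/8 + 9/28 = 25/56
Rounded to 4 decimal places: U = 0.4464
RM (Liu & Layland) bound for 2 tasks = 0.828427; compare with U = 25/56 (approx. 0.446429)
U <= bound, so schedulable by RM sufficient condition.

0.4464


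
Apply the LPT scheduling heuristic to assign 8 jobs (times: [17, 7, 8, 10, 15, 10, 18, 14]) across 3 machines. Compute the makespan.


Sort jobs in decreasing order (LPT): [18, 17, 15, 14, 10, 10, 8, 7]
Assign each job to the least loaded machine:
  Machine 1: jobs [18, 10, 7], load = 35
  Machine 2: jobs [17, 10, 8], load = 35
  Machine 3: jobs [15, 14], load = 29
Makespan = max load = 35

35


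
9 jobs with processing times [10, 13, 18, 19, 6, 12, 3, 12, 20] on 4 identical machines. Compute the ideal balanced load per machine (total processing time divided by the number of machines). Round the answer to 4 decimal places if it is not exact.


Total processing time = 10 + 13 + 18 + 19 + 6 + 12 + 3 + 12 + 20 = 113
Number of machines = 4
Ideal balanced load = 113 / 4 = 28.25

28.25


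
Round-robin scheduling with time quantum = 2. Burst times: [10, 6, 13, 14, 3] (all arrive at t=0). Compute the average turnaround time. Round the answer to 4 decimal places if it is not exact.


Time quantum = 2
Execution trace:
  J1 runs 2 units, time = 2
  J2 runs 2 units, time = 4
  J3 runs 2 units, time = 6
  J4 runs 2 units, time = 8
  J5 runs 2 units, time = 10
  J1 runs 2 units, time = 12
  J2 runs 2 units, time = 14
  J3 runs 2 units, time = 16
  J4 runs 2 units, time = 18
  J5 runs 1 units, time = 19
  J1 runs 2 units, time = 21
  J2 runs 2 units, time = 23
  J3 runs 2 units, time = 25
  J4 runs 2 units, time = 27
  J1 runs 2 units, time = 29
  J3 runs 2 units, time = 31
  J4 runs 2 units, time = 33
  J1 runs 2 units, time = 35
  J3 runs 2 units, time = 37
  J4 runs 2 units, time = 39
  J3 runs 2 units, time = 41
  J4 runs 2 units, time = 43
  J3 runs 1 units, time = 44
  J4 runs 2 units, time = 46
Finish times: [35, 23, 44, 46, 19]
Average turnaround = 167/5 = 33.4

33.4


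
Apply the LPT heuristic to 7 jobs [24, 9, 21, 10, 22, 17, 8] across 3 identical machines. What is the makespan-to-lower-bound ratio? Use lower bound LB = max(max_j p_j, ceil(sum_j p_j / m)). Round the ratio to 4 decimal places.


LPT order: [24, 22, 21, 17, 10, 9, 8]
Machine loads after assignment: [33, 40, 38]
LPT makespan = 40
Lower bound = max(max_job, ceil(total/3)) = max(24, 37) = 37
Ratio = 40 / 37 = 1.0811

1.0811


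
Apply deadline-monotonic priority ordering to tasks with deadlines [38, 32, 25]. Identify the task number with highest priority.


Sort tasks by relative deadline (ascending):
  Task 3: deadline = 25
  Task 2: deadline = 32
  Task 1: deadline = 38
Priority order (highest first): [3, 2, 1]
Highest priority task = 3

3


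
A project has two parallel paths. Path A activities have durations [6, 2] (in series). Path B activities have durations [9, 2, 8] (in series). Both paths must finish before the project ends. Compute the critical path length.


Path A total = 6 + 2 = 8
Path B total = 9 + 2 + 8 = 19
Critical path = longest path = max(8, 19) = 19

19


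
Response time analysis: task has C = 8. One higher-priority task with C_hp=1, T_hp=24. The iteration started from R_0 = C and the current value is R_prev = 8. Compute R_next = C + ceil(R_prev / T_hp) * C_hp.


R_next = C + ceil(R_prev / T_hp) * C_hp
ceil(8 / 24) = ceil(0.3333) = 1
Interference = 1 * 1 = 1
R_next = 8 + 1 = 9

9


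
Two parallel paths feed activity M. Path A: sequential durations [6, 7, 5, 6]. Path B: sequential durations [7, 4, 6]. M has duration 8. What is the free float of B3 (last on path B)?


ES(B3) = sum of predecessors on chain B = 11
EF(B3) = ES + duration = 11 + 6 = 17
Successor of B3 is M. ES(M) = max(sum(A), sum(B)) = max(24, 17) = 24
Free float = ES(successor) - EF(current) = 24 - 17 = 7

7


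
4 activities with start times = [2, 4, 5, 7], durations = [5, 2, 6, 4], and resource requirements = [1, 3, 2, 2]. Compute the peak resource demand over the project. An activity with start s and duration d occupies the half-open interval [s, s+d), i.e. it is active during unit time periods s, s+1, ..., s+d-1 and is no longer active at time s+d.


Each activity i is active on [start_i, start_i + duration_i).
Compute total resource usage per time slot:
  t=0: active resources = [], total = 0
  t=1: active resources = [], total = 0
  t=2: active resources = [1], total = 1
  t=3: active resources = [1], total = 1
  t=4: active resources = [1, 3], total = 4
  t=5: active resources = [1, 3, 2], total = 6
  t=6: active resources = [1, 2], total = 3
  t=7: active resources = [2, 2], total = 4
  t=8: active resources = [2, 2], total = 4
  t=9: active resources = [2, 2], total = 4
  t=10: active resources = [2, 2], total = 4
Peak resource demand = 6

6


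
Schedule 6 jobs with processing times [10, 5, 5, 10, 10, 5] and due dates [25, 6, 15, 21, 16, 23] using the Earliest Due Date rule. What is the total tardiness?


Sort by due date (EDD order): [(5, 6), (5, 15), (10, 16), (10, 21), (5, 23), (10, 25)]
Compute completion times and tardiness:
  Job 1: p=5, d=6, C=5, tardiness=max(0,5-6)=0
  Job 2: p=5, d=15, C=10, tardiness=max(0,10-15)=0
  Job 3: p=10, d=16, C=20, tardiness=max(0,20-16)=4
  Job 4: p=10, d=21, C=30, tardiness=max(0,30-21)=9
  Job 5: p=5, d=23, C=35, tardiness=max(0,35-23)=12
  Job 6: p=10, d=25, C=45, tardiness=max(0,45-25)=20
Total tardiness = 45

45


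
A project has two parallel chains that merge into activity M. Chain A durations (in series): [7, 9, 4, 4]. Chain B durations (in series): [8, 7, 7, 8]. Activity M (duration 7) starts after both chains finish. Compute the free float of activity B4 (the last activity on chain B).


ES(B4) = sum of predecessors on chain B = 22
EF(B4) = ES + duration = 22 + 8 = 30
Successor of B4 is M. ES(M) = max(sum(A), sum(B)) = max(24, 30) = 30
Free float = ES(successor) - EF(current) = 30 - 30 = 0

0


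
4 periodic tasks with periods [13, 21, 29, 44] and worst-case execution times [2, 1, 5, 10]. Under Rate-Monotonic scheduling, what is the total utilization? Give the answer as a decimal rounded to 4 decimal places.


Compute individual utilizations (exact fractions):
  Task 1: C/T = 2/13 (approx. 0.1538)
  Task 2: C/T = 1/21 (approx. 0.0476)
  Task 3: C/T = 5/29 (approx. 0.1724)
  Task 4: C/T = 10/44 = 5/22 (approx. 0.2273)
Total utilization U = 2/13 + 1/21 + 5/29 + 5/22 = 104705/174174
Rounded to 4 decimal places: U = 0.6012
RM (Liu & Layland) bound for 4 tasks = 0.756828; compare with U = 104705/174174 (approx. 0.601152)
U <= bound, so schedulable by RM sufficient condition.

0.6012


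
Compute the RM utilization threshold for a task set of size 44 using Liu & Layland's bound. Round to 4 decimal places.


Compute 2^(1/44) = 1.0158780831
Subtract 1: 1.0158780831 - 1 = 0.0158780831
Multiply by n: 44 * 0.0158780831 = 0.6986356564
Round to 4 dp: 0.6986

0.6986


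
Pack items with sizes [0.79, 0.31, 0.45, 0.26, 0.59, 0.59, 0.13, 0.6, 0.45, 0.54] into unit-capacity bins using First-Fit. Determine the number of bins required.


Place items sequentially using First-Fit:
  Item 0.79 -> new Bin 1
  Item 0.31 -> new Bin 2
  Item 0.45 -> Bin 2 (now 0.76)
  Item 0.26 -> new Bin 3
  Item 0.59 -> Bin 3 (now 0.85)
  Item 0.59 -> new Bin 4
  Item 0.13 -> Bin 1 (now 0.92)
  Item 0.6 -> new Bin 5
  Item 0.45 -> new Bin 6
  Item 0.54 -> Bin 6 (now 0.99)
Total bins used = 6

6


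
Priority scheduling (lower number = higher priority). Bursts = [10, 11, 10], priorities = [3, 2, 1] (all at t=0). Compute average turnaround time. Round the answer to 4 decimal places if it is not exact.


Sort by priority (ascending = highest first):
Order: [(1, 10), (2, 11), (3, 10)]
Completion times:
  Priority 1, burst=10, C=10
  Priority 2, burst=11, C=21
  Priority 3, burst=10, C=31
Average turnaround = 62/3 = 20.6667

20.6667


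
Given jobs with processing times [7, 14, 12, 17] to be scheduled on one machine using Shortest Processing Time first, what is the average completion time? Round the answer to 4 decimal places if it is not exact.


Sort jobs by processing time (SPT order): [7, 12, 14, 17]
Compute completion times sequentially:
  Job 1: processing = 7, completes at 7
  Job 2: processing = 12, completes at 19
  Job 3: processing = 14, completes at 33
  Job 4: processing = 17, completes at 50
Sum of completion times = 109
Average completion time = 109/4 = 27.25

27.25


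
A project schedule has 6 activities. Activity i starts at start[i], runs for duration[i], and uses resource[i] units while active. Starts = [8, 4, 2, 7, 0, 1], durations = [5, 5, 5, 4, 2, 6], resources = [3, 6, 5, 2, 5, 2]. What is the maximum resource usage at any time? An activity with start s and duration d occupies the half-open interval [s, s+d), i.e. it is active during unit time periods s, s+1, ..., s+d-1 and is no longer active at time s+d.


Each activity i is active on [start_i, start_i + duration_i).
Compute total resource usage per time slot:
  t=0: active resources = [5], total = 5
  t=1: active resources = [5, 2], total = 7
  t=2: active resources = [5, 2], total = 7
  t=3: active resources = [5, 2], total = 7
  t=4: active resources = [6, 5, 2], total = 13
  t=5: active resources = [6, 5, 2], total = 13
  t=6: active resources = [6, 5, 2], total = 13
  t=7: active resources = [6, 2], total = 8
  t=8: active resources = [3, 6, 2], total = 11
  t=9: active resources = [3, 2], total = 5
  t=10: active resources = [3, 2], total = 5
  t=11: active resources = [3], total = 3
  t=12: active resources = [3], total = 3
Peak resource demand = 13

13


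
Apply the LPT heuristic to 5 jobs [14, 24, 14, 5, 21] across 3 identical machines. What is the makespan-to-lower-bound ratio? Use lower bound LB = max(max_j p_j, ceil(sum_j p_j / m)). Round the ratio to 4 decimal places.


LPT order: [24, 21, 14, 14, 5]
Machine loads after assignment: [24, 26, 28]
LPT makespan = 28
Lower bound = max(max_job, ceil(total/3)) = max(24, 26) = 26
Ratio = 28 / 26 = 1.0769

1.0769


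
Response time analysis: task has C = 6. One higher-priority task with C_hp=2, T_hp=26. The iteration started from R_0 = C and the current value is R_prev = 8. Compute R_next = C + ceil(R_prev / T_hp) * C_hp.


R_next = C + ceil(R_prev / T_hp) * C_hp
ceil(8 / 26) = ceil(0.3077) = 1
Interference = 1 * 2 = 2
R_next = 6 + 2 = 8
R_next = R_prev, so the iteration has converged (response time = 8).

8


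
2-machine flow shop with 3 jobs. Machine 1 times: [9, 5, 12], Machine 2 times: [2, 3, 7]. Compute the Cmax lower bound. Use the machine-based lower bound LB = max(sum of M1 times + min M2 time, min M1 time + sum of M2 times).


LB1 = sum(M1 times) + min(M2 times) = 26 + 2 = 28
LB2 = min(M1 times) + sum(M2 times) = 5 + 12 = 17
Lower bound = max(LB1, LB2) = max(28, 17) = 28

28


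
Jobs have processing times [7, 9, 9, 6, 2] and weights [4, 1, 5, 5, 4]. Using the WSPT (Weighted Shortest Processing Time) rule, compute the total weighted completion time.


Compute p/w ratios and sort ascending (WSPT): [(2, 4), (6, 5), (7, 4), (9, 5), (9, 1)]
Compute weighted completion times:
  Job (p=2,w=4): C=2, w*C=4*2=8
  Job (p=6,w=5): C=8, w*C=5*8=40
  Job (p=7,w=4): C=15, w*C=4*15=60
  Job (p=9,w=5): C=24, w*C=5*24=120
  Job (p=9,w=1): C=33, w*C=1*33=33
Total weighted completion time = 261

261


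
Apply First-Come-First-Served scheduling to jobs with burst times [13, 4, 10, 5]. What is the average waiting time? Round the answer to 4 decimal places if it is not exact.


FCFS order (as given): [13, 4, 10, 5]
Waiting times:
  Job 1: wait = 0
  Job 2: wait = 13
  Job 3: wait = 17
  Job 4: wait = 27
Sum of waiting times = 57
Average waiting time = 57/4 = 14.25

14.25


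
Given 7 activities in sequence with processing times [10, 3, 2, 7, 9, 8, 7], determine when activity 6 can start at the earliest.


Activity 6 starts after activities 1 through 5 complete.
Predecessor durations: [10, 3, 2, 7, 9]
ES = 10 + 3 + 2 + 7 + 9 = 31

31


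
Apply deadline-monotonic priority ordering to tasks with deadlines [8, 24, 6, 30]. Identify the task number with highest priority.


Sort tasks by relative deadline (ascending):
  Task 3: deadline = 6
  Task 1: deadline = 8
  Task 2: deadline = 24
  Task 4: deadline = 30
Priority order (highest first): [3, 1, 2, 4]
Highest priority task = 3

3


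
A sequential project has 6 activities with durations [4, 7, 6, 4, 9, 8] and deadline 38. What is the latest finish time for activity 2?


LF(activity 2) = deadline - sum of successor durations
Successors: activities 3 through 6 with durations [6, 4, 9, 8]
Sum of successor durations = 27
LF = 38 - 27 = 11

11


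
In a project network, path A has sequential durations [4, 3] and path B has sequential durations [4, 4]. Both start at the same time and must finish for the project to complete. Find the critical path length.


Path A total = 4 + 3 = 7
Path B total = 4 + 4 = 8
Critical path = longest path = max(7, 8) = 8

8


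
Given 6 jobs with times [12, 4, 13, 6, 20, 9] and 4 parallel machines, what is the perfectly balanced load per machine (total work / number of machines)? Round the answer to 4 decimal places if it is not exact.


Total processing time = 12 + 4 + 13 + 6 + 20 + 9 = 64
Number of machines = 4
Ideal balanced load = 64 / 4 = 16.0

16.0


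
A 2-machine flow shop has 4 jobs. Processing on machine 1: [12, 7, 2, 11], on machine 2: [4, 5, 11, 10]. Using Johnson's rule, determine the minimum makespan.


Apply Johnson's rule:
  Group 1 (a <= b): [(3, 2, 11)]
  Group 2 (a > b): [(4, 11, 10), (2, 7, 5), (1, 12, 4)]
Optimal job order: [3, 4, 2, 1]
Schedule:
  Job 3: M1 done at 2, M2 done at 13
  Job 4: M1 done at 13, M2 done at 23
  Job 2: M1 done at 20, M2 done at 28
  Job 1: M1 done at 32, M2 done at 36
Makespan = 36

36


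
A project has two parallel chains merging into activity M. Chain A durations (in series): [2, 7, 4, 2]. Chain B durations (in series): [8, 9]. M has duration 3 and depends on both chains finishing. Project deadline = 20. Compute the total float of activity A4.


Forward pass: ES(A4) = sum of predecessors on chain A = 13
EF = ES + duration = 13 + 2 = 15
Backward pass: LF(M) = deadline = 20; LS(M) = 20 - 3 = 17
LF(A4) = LS(M) - sum(successors on chain A) = 17 - 0 = 17
LS = LF - duration = 17 - 2 = 15
Total float = LS - ES = 15 - 13 = 2

2


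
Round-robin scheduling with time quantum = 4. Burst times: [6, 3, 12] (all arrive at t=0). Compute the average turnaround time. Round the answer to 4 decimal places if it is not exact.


Time quantum = 4
Execution trace:
  J1 runs 4 units, time = 4
  J2 runs 3 units, time = 7
  J3 runs 4 units, time = 11
  J1 runs 2 units, time = 13
  J3 runs 4 units, time = 17
  J3 runs 4 units, time = 21
Finish times: [13, 7, 21]
Average turnaround = 41/3 = 13.6667

13.6667


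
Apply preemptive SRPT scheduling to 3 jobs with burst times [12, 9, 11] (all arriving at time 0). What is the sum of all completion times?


Since all jobs arrive at t=0, SRPT equals SPT ordering.
SPT order: [9, 11, 12]
Completion times:
  Job 1: p=9, C=9
  Job 2: p=11, C=20
  Job 3: p=12, C=32
Total completion time = 9 + 20 + 32 = 61

61


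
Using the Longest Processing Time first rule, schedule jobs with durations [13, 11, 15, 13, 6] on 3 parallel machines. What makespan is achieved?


Sort jobs in decreasing order (LPT): [15, 13, 13, 11, 6]
Assign each job to the least loaded machine:
  Machine 1: jobs [15], load = 15
  Machine 2: jobs [13, 11], load = 24
  Machine 3: jobs [13, 6], load = 19
Makespan = max load = 24

24


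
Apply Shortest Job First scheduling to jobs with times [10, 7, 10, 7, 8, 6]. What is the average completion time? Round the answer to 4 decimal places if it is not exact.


SJF order (ascending): [6, 7, 7, 8, 10, 10]
Completion times:
  Job 1: burst=6, C=6
  Job 2: burst=7, C=13
  Job 3: burst=7, C=20
  Job 4: burst=8, C=28
  Job 5: burst=10, C=38
  Job 6: burst=10, C=48
Average completion = 153/6 = 25.5

25.5


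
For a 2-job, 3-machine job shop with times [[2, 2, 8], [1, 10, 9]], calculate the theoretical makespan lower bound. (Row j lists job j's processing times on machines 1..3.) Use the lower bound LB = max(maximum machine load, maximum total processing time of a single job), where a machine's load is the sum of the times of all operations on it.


Machine loads:
  Machine 1: 2 + 1 = 3
  Machine 2: 2 + 10 = 12
  Machine 3: 8 + 9 = 17
Max machine load = 17
Job totals:
  Job 1: 12
  Job 2: 20
Max job total = 20
Lower bound = max(17, 20) = 20

20


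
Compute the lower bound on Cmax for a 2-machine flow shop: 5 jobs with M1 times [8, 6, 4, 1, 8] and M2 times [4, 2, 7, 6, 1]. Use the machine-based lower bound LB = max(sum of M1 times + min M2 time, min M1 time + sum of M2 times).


LB1 = sum(M1 times) + min(M2 times) = 27 + 1 = 28
LB2 = min(M1 times) + sum(M2 times) = 1 + 20 = 21
Lower bound = max(LB1, LB2) = max(28, 21) = 28

28


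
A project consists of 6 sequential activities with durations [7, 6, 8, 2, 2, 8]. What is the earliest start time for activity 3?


Activity 3 starts after activities 1 through 2 complete.
Predecessor durations: [7, 6]
ES = 7 + 6 = 13

13


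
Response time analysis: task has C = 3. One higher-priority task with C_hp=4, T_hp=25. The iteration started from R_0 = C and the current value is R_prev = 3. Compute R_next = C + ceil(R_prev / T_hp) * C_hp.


R_next = C + ceil(R_prev / T_hp) * C_hp
ceil(3 / 25) = ceil(0.12) = 1
Interference = 1 * 4 = 4
R_next = 3 + 4 = 7

7


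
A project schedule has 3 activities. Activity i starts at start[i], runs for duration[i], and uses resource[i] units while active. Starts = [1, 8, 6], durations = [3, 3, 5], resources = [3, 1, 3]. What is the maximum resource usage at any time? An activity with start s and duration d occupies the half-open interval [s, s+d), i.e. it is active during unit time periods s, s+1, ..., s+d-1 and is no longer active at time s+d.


Each activity i is active on [start_i, start_i + duration_i).
Compute total resource usage per time slot:
  t=0: active resources = [], total = 0
  t=1: active resources = [3], total = 3
  t=2: active resources = [3], total = 3
  t=3: active resources = [3], total = 3
  t=4: active resources = [], total = 0
  t=5: active resources = [], total = 0
  t=6: active resources = [3], total = 3
  t=7: active resources = [3], total = 3
  t=8: active resources = [1, 3], total = 4
  t=9: active resources = [1, 3], total = 4
  t=10: active resources = [1, 3], total = 4
Peak resource demand = 4

4


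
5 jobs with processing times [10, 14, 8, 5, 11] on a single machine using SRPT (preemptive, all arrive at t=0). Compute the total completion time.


Since all jobs arrive at t=0, SRPT equals SPT ordering.
SPT order: [5, 8, 10, 11, 14]
Completion times:
  Job 1: p=5, C=5
  Job 2: p=8, C=13
  Job 3: p=10, C=23
  Job 4: p=11, C=34
  Job 5: p=14, C=48
Total completion time = 5 + 13 + 23 + 34 + 48 = 123

123


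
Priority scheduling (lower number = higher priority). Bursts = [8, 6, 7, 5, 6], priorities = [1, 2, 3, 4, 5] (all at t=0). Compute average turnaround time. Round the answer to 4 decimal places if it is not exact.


Sort by priority (ascending = highest first):
Order: [(1, 8), (2, 6), (3, 7), (4, 5), (5, 6)]
Completion times:
  Priority 1, burst=8, C=8
  Priority 2, burst=6, C=14
  Priority 3, burst=7, C=21
  Priority 4, burst=5, C=26
  Priority 5, burst=6, C=32
Average turnaround = 101/5 = 20.2

20.2


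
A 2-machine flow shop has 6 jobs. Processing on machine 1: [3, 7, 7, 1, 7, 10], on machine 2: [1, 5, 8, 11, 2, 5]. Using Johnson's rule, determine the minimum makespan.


Apply Johnson's rule:
  Group 1 (a <= b): [(4, 1, 11), (3, 7, 8)]
  Group 2 (a > b): [(2, 7, 5), (6, 10, 5), (5, 7, 2), (1, 3, 1)]
Optimal job order: [4, 3, 2, 6, 5, 1]
Schedule:
  Job 4: M1 done at 1, M2 done at 12
  Job 3: M1 done at 8, M2 done at 20
  Job 2: M1 done at 15, M2 done at 25
  Job 6: M1 done at 25, M2 done at 30
  Job 5: M1 done at 32, M2 done at 34
  Job 1: M1 done at 35, M2 done at 36
Makespan = 36

36


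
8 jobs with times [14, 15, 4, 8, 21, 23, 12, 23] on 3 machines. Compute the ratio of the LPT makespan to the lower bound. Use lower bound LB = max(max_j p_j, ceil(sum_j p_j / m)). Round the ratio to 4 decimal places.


LPT order: [23, 23, 21, 15, 14, 12, 8, 4]
Machine loads after assignment: [37, 43, 40]
LPT makespan = 43
Lower bound = max(max_job, ceil(total/3)) = max(23, 40) = 40
Ratio = 43 / 40 = 1.075

1.075


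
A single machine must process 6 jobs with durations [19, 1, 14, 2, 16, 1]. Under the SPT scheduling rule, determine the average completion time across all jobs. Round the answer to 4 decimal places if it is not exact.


Sort jobs by processing time (SPT order): [1, 1, 2, 14, 16, 19]
Compute completion times sequentially:
  Job 1: processing = 1, completes at 1
  Job 2: processing = 1, completes at 2
  Job 3: processing = 2, completes at 4
  Job 4: processing = 14, completes at 18
  Job 5: processing = 16, completes at 34
  Job 6: processing = 19, completes at 53
Sum of completion times = 112
Average completion time = 112/6 = 18.6667

18.6667


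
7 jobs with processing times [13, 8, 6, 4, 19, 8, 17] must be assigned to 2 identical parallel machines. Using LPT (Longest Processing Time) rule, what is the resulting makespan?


Sort jobs in decreasing order (LPT): [19, 17, 13, 8, 8, 6, 4]
Assign each job to the least loaded machine:
  Machine 1: jobs [19, 8, 8, 4], load = 39
  Machine 2: jobs [17, 13, 6], load = 36
Makespan = max load = 39

39


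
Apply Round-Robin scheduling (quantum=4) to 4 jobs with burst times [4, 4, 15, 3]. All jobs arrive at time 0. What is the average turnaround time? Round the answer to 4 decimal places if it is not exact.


Time quantum = 4
Execution trace:
  J1 runs 4 units, time = 4
  J2 runs 4 units, time = 8
  J3 runs 4 units, time = 12
  J4 runs 3 units, time = 15
  J3 runs 4 units, time = 19
  J3 runs 4 units, time = 23
  J3 runs 3 units, time = 26
Finish times: [4, 8, 26, 15]
Average turnaround = 53/4 = 13.25

13.25


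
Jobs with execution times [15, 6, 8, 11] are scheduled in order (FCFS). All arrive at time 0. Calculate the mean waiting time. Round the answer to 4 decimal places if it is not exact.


FCFS order (as given): [15, 6, 8, 11]
Waiting times:
  Job 1: wait = 0
  Job 2: wait = 15
  Job 3: wait = 21
  Job 4: wait = 29
Sum of waiting times = 65
Average waiting time = 65/4 = 16.25

16.25


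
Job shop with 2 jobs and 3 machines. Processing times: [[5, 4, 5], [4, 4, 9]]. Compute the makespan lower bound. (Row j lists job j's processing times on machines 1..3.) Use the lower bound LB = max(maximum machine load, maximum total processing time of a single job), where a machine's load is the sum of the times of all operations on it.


Machine loads:
  Machine 1: 5 + 4 = 9
  Machine 2: 4 + 4 = 8
  Machine 3: 5 + 9 = 14
Max machine load = 14
Job totals:
  Job 1: 14
  Job 2: 17
Max job total = 17
Lower bound = max(14, 17) = 17

17


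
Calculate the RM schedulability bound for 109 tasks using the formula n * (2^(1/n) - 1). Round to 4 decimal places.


Compute 2^(1/109) = 1.0063794108
Subtract 1: 1.0063794108 - 1 = 0.0063794108
Multiply by n: 109 * 0.0063794108 = 0.6953557772
Round to 4 dp: 0.6954

0.6954


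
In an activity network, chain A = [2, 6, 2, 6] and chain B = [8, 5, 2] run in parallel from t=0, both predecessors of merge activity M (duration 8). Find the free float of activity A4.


ES(A4) = sum of predecessors on chain A = 10
EF(A4) = ES + duration = 10 + 6 = 16
Successor of A4 is M. ES(M) = max(sum(A), sum(B)) = max(16, 15) = 16
Free float = ES(successor) - EF(current) = 16 - 16 = 0

0


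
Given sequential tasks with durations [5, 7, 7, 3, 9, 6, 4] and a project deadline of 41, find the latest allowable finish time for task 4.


LF(activity 4) = deadline - sum of successor durations
Successors: activities 5 through 7 with durations [9, 6, 4]
Sum of successor durations = 19
LF = 41 - 19 = 22

22


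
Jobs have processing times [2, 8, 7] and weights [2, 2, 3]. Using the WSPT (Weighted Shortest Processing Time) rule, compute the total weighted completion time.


Compute p/w ratios and sort ascending (WSPT): [(2, 2), (7, 3), (8, 2)]
Compute weighted completion times:
  Job (p=2,w=2): C=2, w*C=2*2=4
  Job (p=7,w=3): C=9, w*C=3*9=27
  Job (p=8,w=2): C=17, w*C=2*17=34
Total weighted completion time = 65

65


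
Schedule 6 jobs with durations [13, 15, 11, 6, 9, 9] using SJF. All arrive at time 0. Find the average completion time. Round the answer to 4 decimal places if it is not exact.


SJF order (ascending): [6, 9, 9, 11, 13, 15]
Completion times:
  Job 1: burst=6, C=6
  Job 2: burst=9, C=15
  Job 3: burst=9, C=24
  Job 4: burst=11, C=35
  Job 5: burst=13, C=48
  Job 6: burst=15, C=63
Average completion = 191/6 = 31.8333

31.8333


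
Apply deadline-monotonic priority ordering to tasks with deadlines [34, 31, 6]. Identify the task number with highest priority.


Sort tasks by relative deadline (ascending):
  Task 3: deadline = 6
  Task 2: deadline = 31
  Task 1: deadline = 34
Priority order (highest first): [3, 2, 1]
Highest priority task = 3

3


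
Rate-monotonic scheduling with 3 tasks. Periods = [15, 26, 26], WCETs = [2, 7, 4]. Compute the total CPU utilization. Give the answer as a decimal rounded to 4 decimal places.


Compute individual utilizations (exact fractions):
  Task 1: C/T = 2/15 (approx. 0.1333)
  Task 2: C/T = 7/26 (approx. 0.2692)
  Task 3: C/T = 4/26 = 2/13 (approx. 0.1538)
Total utilization U = 2/15 + 7/26 + 2/13 = 217/390
Rounded to 4 decimal places: U = 0.5564
RM (Liu & Layland) bound for 3 tasks = 0.779763; compare with U = 217/390 (approx. 0.556410)
U <= bound, so schedulable by RM sufficient condition.

0.5564


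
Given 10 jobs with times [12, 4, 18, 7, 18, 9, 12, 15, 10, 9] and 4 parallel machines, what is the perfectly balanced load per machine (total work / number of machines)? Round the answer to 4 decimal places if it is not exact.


Total processing time = 12 + 4 + 18 + 7 + 18 + 9 + 12 + 15 + 10 + 9 = 114
Number of machines = 4
Ideal balanced load = 114 / 4 = 28.5

28.5


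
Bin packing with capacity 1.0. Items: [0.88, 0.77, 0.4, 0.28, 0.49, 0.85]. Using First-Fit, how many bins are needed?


Place items sequentially using First-Fit:
  Item 0.88 -> new Bin 1
  Item 0.77 -> new Bin 2
  Item 0.4 -> new Bin 3
  Item 0.28 -> Bin 3 (now 0.68)
  Item 0.49 -> new Bin 4
  Item 0.85 -> new Bin 5
Total bins used = 5

5


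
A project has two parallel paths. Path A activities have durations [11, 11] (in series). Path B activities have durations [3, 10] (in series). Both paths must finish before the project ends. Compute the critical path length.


Path A total = 11 + 11 = 22
Path B total = 3 + 10 = 13
Critical path = longest path = max(22, 13) = 22

22


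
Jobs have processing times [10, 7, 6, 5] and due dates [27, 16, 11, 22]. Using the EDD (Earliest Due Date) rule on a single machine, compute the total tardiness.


Sort by due date (EDD order): [(6, 11), (7, 16), (5, 22), (10, 27)]
Compute completion times and tardiness:
  Job 1: p=6, d=11, C=6, tardiness=max(0,6-11)=0
  Job 2: p=7, d=16, C=13, tardiness=max(0,13-16)=0
  Job 3: p=5, d=22, C=18, tardiness=max(0,18-22)=0
  Job 4: p=10, d=27, C=28, tardiness=max(0,28-27)=1
Total tardiness = 1

1


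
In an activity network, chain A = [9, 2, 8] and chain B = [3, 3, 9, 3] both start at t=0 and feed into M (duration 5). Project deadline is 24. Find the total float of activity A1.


Forward pass: ES(A1) = sum of predecessors on chain A = 0
EF = ES + duration = 0 + 9 = 9
Backward pass: LF(M) = deadline = 24; LS(M) = 24 - 5 = 19
LF(A1) = LS(M) - sum(successors on chain A) = 19 - 10 = 9
LS = LF - duration = 9 - 9 = 0
Total float = LS - ES = 0 - 0 = 0

0


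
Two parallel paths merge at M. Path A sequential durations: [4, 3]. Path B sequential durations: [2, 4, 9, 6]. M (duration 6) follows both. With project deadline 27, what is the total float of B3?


Forward pass: ES(B3) = sum of predecessors on chain B = 6
EF = ES + duration = 6 + 9 = 15
Backward pass: LF(M) = deadline = 27; LS(M) = 27 - 6 = 21
LF(B3) = LS(M) - sum(successors on chain B) = 21 - 6 = 15
LS = LF - duration = 15 - 9 = 6
Total float = LS - ES = 6 - 6 = 0

0


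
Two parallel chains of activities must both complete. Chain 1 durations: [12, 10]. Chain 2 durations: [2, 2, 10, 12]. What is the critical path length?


Path A total = 12 + 10 = 22
Path B total = 2 + 2 + 10 + 12 = 26
Critical path = longest path = max(22, 26) = 26

26


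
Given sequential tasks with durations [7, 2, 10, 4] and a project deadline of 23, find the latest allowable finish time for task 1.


LF(activity 1) = deadline - sum of successor durations
Successors: activities 2 through 4 with durations [2, 10, 4]
Sum of successor durations = 16
LF = 23 - 16 = 7

7


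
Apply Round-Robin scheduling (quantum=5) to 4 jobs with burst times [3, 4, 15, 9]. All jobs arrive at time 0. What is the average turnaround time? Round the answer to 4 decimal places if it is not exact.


Time quantum = 5
Execution trace:
  J1 runs 3 units, time = 3
  J2 runs 4 units, time = 7
  J3 runs 5 units, time = 12
  J4 runs 5 units, time = 17
  J3 runs 5 units, time = 22
  J4 runs 4 units, time = 26
  J3 runs 5 units, time = 31
Finish times: [3, 7, 31, 26]
Average turnaround = 67/4 = 16.75

16.75


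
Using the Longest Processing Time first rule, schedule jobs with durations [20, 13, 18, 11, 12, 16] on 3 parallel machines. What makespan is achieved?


Sort jobs in decreasing order (LPT): [20, 18, 16, 13, 12, 11]
Assign each job to the least loaded machine:
  Machine 1: jobs [20, 11], load = 31
  Machine 2: jobs [18, 12], load = 30
  Machine 3: jobs [16, 13], load = 29
Makespan = max load = 31

31


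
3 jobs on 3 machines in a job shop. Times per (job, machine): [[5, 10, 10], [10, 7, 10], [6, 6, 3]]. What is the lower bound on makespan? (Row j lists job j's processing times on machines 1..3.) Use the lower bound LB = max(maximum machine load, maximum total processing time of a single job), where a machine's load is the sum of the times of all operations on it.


Machine loads:
  Machine 1: 5 + 10 + 6 = 21
  Machine 2: 10 + 7 + 6 = 23
  Machine 3: 10 + 10 + 3 = 23
Max machine load = 23
Job totals:
  Job 1: 25
  Job 2: 27
  Job 3: 15
Max job total = 27
Lower bound = max(23, 27) = 27

27


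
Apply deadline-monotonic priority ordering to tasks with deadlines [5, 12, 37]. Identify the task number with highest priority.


Sort tasks by relative deadline (ascending):
  Task 1: deadline = 5
  Task 2: deadline = 12
  Task 3: deadline = 37
Priority order (highest first): [1, 2, 3]
Highest priority task = 1

1


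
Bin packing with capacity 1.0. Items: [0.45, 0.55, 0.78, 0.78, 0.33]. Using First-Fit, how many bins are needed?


Place items sequentially using First-Fit:
  Item 0.45 -> new Bin 1
  Item 0.55 -> Bin 1 (now 1.0)
  Item 0.78 -> new Bin 2
  Item 0.78 -> new Bin 3
  Item 0.33 -> new Bin 4
Total bins used = 4

4


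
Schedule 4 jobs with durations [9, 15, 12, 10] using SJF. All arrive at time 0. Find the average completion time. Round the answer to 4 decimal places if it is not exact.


SJF order (ascending): [9, 10, 12, 15]
Completion times:
  Job 1: burst=9, C=9
  Job 2: burst=10, C=19
  Job 3: burst=12, C=31
  Job 4: burst=15, C=46
Average completion = 105/4 = 26.25

26.25


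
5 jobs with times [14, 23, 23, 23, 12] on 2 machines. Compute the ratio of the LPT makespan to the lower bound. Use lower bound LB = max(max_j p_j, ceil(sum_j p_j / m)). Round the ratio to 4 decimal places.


LPT order: [23, 23, 23, 14, 12]
Machine loads after assignment: [46, 49]
LPT makespan = 49
Lower bound = max(max_job, ceil(total/2)) = max(23, 48) = 48
Ratio = 49 / 48 = 1.0208

1.0208


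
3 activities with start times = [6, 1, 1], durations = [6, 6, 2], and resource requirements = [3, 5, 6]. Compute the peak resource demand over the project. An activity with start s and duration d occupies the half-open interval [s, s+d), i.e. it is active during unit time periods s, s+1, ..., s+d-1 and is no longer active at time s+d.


Each activity i is active on [start_i, start_i + duration_i).
Compute total resource usage per time slot:
  t=0: active resources = [], total = 0
  t=1: active resources = [5, 6], total = 11
  t=2: active resources = [5, 6], total = 11
  t=3: active resources = [5], total = 5
  t=4: active resources = [5], total = 5
  t=5: active resources = [5], total = 5
  t=6: active resources = [3, 5], total = 8
  t=7: active resources = [3], total = 3
  t=8: active resources = [3], total = 3
  t=9: active resources = [3], total = 3
  t=10: active resources = [3], total = 3
  t=11: active resources = [3], total = 3
Peak resource demand = 11

11


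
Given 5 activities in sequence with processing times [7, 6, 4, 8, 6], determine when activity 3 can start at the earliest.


Activity 3 starts after activities 1 through 2 complete.
Predecessor durations: [7, 6]
ES = 7 + 6 = 13

13


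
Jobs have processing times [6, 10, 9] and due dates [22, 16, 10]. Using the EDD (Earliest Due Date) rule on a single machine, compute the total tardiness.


Sort by due date (EDD order): [(9, 10), (10, 16), (6, 22)]
Compute completion times and tardiness:
  Job 1: p=9, d=10, C=9, tardiness=max(0,9-10)=0
  Job 2: p=10, d=16, C=19, tardiness=max(0,19-16)=3
  Job 3: p=6, d=22, C=25, tardiness=max(0,25-22)=3
Total tardiness = 6

6


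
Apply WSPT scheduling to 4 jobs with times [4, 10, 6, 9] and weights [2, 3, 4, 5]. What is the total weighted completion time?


Compute p/w ratios and sort ascending (WSPT): [(6, 4), (9, 5), (4, 2), (10, 3)]
Compute weighted completion times:
  Job (p=6,w=4): C=6, w*C=4*6=24
  Job (p=9,w=5): C=15, w*C=5*15=75
  Job (p=4,w=2): C=19, w*C=2*19=38
  Job (p=10,w=3): C=29, w*C=3*29=87
Total weighted completion time = 224

224


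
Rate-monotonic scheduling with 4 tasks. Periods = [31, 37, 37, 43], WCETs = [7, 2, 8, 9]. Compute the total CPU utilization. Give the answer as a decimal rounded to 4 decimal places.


Compute individual utilizations (exact fractions):
  Task 1: C/T = 7/31 (approx. 0.2258)
  Task 2: C/T = 2/37 (approx. 0.0541)
  Task 3: C/T = 8/37 (approx. 0.2162)
  Task 4: C/T = 9/43 (approx. 0.2093)
Total utilization U = 7/31 + 2/37 + 8/37 + 9/43 = 34790/49321
Rounded to 4 decimal places: U = 0.7054
RM (Liu & Layland) bound for 4 tasks = 0.756828; compare with U = 34790/49321 (approx. 0.705379)
U <= bound, so schedulable by RM sufficient condition.

0.7054
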